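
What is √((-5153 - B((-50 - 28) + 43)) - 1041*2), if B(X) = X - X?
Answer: I*√7235 ≈ 85.059*I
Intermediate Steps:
B(X) = 0
√((-5153 - B((-50 - 28) + 43)) - 1041*2) = √((-5153 - 1*0) - 1041*2) = √((-5153 + 0) - 2082) = √(-5153 - 2082) = √(-7235) = I*√7235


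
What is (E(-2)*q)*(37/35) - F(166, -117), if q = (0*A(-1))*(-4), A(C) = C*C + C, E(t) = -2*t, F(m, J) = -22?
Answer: 22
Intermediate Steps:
A(C) = C + C**2 (A(C) = C**2 + C = C + C**2)
q = 0 (q = (0*(-(1 - 1)))*(-4) = (0*(-1*0))*(-4) = (0*0)*(-4) = 0*(-4) = 0)
(E(-2)*q)*(37/35) - F(166, -117) = (-2*(-2)*0)*(37/35) - 1*(-22) = (4*0)*(37*(1/35)) + 22 = 0*(37/35) + 22 = 0 + 22 = 22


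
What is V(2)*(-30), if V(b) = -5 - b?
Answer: 210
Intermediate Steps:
V(2)*(-30) = (-5 - 1*2)*(-30) = (-5 - 2)*(-30) = -7*(-30) = 210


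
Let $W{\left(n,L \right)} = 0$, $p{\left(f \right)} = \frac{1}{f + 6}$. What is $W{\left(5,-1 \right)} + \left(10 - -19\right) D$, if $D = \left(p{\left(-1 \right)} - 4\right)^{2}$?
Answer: $\frac{10469}{25} \approx 418.76$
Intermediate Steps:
$p{\left(f \right)} = \frac{1}{6 + f}$
$D = \frac{361}{25}$ ($D = \left(\frac{1}{6 - 1} - 4\right)^{2} = \left(\frac{1}{5} - 4\right)^{2} = \left(- \frac{19}{5}\right)^{2} = \frac{361}{25} \approx 14.44$)
$W{\left(5,-1 \right)} + \left(10 - -19\right) D = 0 + \left(10 - -19\right) \frac{361}{25} = 0 + \left(10 + 19\right) \frac{361}{25} = 0 + 29 \cdot \frac{361}{25} = 0 + \frac{10469}{25} = \frac{10469}{25}$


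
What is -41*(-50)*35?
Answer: 71750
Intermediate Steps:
-41*(-50)*35 = -(-2050)*35 = -1*(-71750) = 71750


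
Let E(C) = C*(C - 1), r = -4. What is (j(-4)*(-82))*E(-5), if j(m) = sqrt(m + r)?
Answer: -4920*I*sqrt(2) ≈ -6957.9*I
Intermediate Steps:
j(m) = sqrt(-4 + m) (j(m) = sqrt(m - 4) = sqrt(-4 + m))
E(C) = C*(-1 + C)
(j(-4)*(-82))*E(-5) = (sqrt(-4 - 4)*(-82))*(-5*(-1 - 5)) = (sqrt(-8)*(-82))*(-5*(-6)) = ((2*I*sqrt(2))*(-82))*30 = -164*I*sqrt(2)*30 = -4920*I*sqrt(2)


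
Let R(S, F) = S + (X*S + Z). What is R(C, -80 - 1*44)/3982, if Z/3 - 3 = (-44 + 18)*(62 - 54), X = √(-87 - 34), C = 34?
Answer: -581/3982 + 17*I/181 ≈ -0.14591 + 0.093923*I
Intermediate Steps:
X = 11*I (X = √(-121) = 11*I ≈ 11.0*I)
Z = -615 (Z = 9 + 3*((-44 + 18)*(62 - 54)) = 9 + 3*(-26*8) = 9 + 3*(-208) = 9 - 624 = -615)
R(S, F) = -615 + S + 11*I*S (R(S, F) = S + ((11*I)*S - 615) = S + (11*I*S - 615) = S + (-615 + 11*I*S) = -615 + S + 11*I*S)
R(C, -80 - 1*44)/3982 = (-615 + 34 + 11*I*34)/3982 = (-615 + 34 + 374*I)*(1/3982) = (-581 + 374*I)*(1/3982) = -581/3982 + 17*I/181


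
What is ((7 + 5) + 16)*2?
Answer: 56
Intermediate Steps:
((7 + 5) + 16)*2 = (12 + 16)*2 = 28*2 = 56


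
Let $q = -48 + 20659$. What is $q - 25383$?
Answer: $-4772$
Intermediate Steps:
$q = 20611$
$q - 25383 = 20611 - 25383 = -4772$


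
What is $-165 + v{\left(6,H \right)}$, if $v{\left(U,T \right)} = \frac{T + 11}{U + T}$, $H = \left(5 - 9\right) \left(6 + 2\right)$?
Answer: $- \frac{4269}{26} \approx -164.19$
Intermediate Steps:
$H = -32$ ($H = \left(-4\right) 8 = -32$)
$v{\left(U,T \right)} = \frac{11 + T}{T + U}$
$-165 + v{\left(6,H \right)} = -165 + \frac{11 - 32}{-32 + 6} = -165 + \frac{1}{-26} \left(-21\right) = -165 - - \frac{21}{26} = -165 + \frac{21}{26} = - \frac{4269}{26}$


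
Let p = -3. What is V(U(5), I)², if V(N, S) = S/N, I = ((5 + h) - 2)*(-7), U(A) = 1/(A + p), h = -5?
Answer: 784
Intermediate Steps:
U(A) = 1/(-3 + A) (U(A) = 1/(A - 3) = 1/(-3 + A))
I = 14 (I = ((5 - 5) - 2)*(-7) = (0 - 2)*(-7) = -2*(-7) = 14)
V(U(5), I)² = (14/(1/(-3 + 5)))² = (14/(1/2))² = (14/(½))² = (14*2)² = 28² = 784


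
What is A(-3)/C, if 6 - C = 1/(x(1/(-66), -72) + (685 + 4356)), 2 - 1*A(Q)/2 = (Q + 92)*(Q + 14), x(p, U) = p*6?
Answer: -108349300/332689 ≈ -325.68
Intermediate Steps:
x(p, U) = 6*p
A(Q) = 4 - 2*(14 + Q)*(92 + Q) (A(Q) = 4 - 2*(Q + 92)*(Q + 14) = 4 - 2*(92 + Q)*(14 + Q) = 4 - 2*(14 + Q)*(92 + Q))
C = 332689/55450 (C = 6 - 1/(6/(-66) + (685 + 4356)) = 6 - 1/(6*(-1/66) + 5041) = 6 - 1/(-1/11 + 5041) = 6 - 1/55450/11 = 6 - 1*11/55450 = 6 - 11/55450 = 332689/55450 ≈ 5.9998)
A(-3)/C = (-2572 - 212*(-3) - 2*(-3)**2)/(332689/55450) = (-2572 + 636 - 2*9)*(55450/332689) = (-2572 + 636 - 18)*(55450/332689) = -1954*55450/332689 = -108349300/332689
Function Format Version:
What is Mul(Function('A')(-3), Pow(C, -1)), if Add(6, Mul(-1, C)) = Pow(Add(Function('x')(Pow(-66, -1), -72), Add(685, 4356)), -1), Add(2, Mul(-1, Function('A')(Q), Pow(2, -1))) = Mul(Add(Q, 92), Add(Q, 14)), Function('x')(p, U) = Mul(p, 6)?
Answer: Rational(-108349300, 332689) ≈ -325.68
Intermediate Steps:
Function('x')(p, U) = Mul(6, p)
Function('A')(Q) = Add(4, Mul(-2, Add(14, Q), Add(92, Q))) (Function('A')(Q) = Add(4, Mul(-2, Mul(Add(Q, 92), Add(Q, 14)))) = Add(4, Mul(-2, Mul(Add(92, Q), Add(14, Q)))) = Add(4, Mul(-2, Mul(Add(14, Q), Add(92, Q)))) = Add(4, Mul(-2, Add(14, Q), Add(92, Q))))
C = Rational(332689, 55450) (C = Add(6, Mul(-1, Pow(Add(Mul(6, Pow(-66, -1)), Add(685, 4356)), -1))) = Add(6, Mul(-1, Pow(Add(Mul(6, Rational(-1, 66)), 5041), -1))) = Add(6, Mul(-1, Pow(Add(Rational(-1, 11), 5041), -1))) = Add(6, Mul(-1, Pow(Rational(55450, 11), -1))) = Add(6, Mul(-1, Rational(11, 55450))) = Add(6, Rational(-11, 55450)) = Rational(332689, 55450) ≈ 5.9998)
Mul(Function('A')(-3), Pow(C, -1)) = Mul(Add(-2572, Mul(-212, -3), Mul(-2, Pow(-3, 2))), Pow(Rational(332689, 55450), -1)) = Mul(Add(-2572, 636, Mul(-2, 9)), Rational(55450, 332689)) = Mul(Add(-2572, 636, -18), Rational(55450, 332689)) = Mul(-1954, Rational(55450, 332689)) = Rational(-108349300, 332689)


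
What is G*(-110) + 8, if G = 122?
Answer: -13412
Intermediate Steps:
G*(-110) + 8 = 122*(-110) + 8 = -13420 + 8 = -13412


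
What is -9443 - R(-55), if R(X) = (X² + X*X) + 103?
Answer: -15596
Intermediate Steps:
R(X) = 103 + 2*X² (R(X) = (X² + X²) + 103 = 2*X² + 103 = 103 + 2*X²)
-9443 - R(-55) = -9443 - (103 + 2*(-55)²) = -9443 - (103 + 2*3025) = -9443 - (103 + 6050) = -9443 - 1*6153 = -9443 - 6153 = -15596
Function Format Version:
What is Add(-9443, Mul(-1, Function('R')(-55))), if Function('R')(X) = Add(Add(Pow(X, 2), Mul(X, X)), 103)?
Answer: -15596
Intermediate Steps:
Function('R')(X) = Add(103, Mul(2, Pow(X, 2))) (Function('R')(X) = Add(Add(Pow(X, 2), Pow(X, 2)), 103) = Add(Mul(2, Pow(X, 2)), 103) = Add(103, Mul(2, Pow(X, 2))))
Add(-9443, Mul(-1, Function('R')(-55))) = Add(-9443, Mul(-1, Add(103, Mul(2, Pow(-55, 2))))) = Add(-9443, Mul(-1, Add(103, Mul(2, 3025)))) = Add(-9443, Mul(-1, Add(103, 6050))) = Add(-9443, Mul(-1, 6153)) = Add(-9443, -6153) = -15596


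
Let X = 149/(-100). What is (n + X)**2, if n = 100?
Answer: 97042201/10000 ≈ 9704.2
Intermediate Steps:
X = -149/100 (X = 149*(-1/100) = -149/100 ≈ -1.4900)
(n + X)**2 = (100 - 149/100)**2 = (9851/100)**2 = 97042201/10000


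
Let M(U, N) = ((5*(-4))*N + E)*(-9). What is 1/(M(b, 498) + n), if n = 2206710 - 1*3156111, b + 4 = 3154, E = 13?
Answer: -1/859878 ≈ -1.1630e-6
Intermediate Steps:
b = 3150 (b = -4 + 3154 = 3150)
M(U, N) = -117 + 180*N (M(U, N) = ((5*(-4))*N + 13)*(-9) = (-20*N + 13)*(-9) = (13 - 20*N)*(-9) = -117 + 180*N)
n = -949401 (n = 2206710 - 3156111 = -949401)
1/(M(b, 498) + n) = 1/((-117 + 180*498) - 949401) = 1/((-117 + 89640) - 949401) = 1/(89523 - 949401) = 1/(-859878) = -1/859878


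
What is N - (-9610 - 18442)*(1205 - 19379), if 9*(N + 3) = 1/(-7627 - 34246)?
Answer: -192128124388708/376857 ≈ -5.0982e+8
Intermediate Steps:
N = -1130572/376857 (N = -3 + 1/(9*(-7627 - 34246)) = -3 + (⅑)/(-41873) = -3 + (⅑)*(-1/41873) = -3 - 1/376857 = -1130572/376857 ≈ -3.0000)
N - (-9610 - 18442)*(1205 - 19379) = -1130572/376857 - (-9610 - 18442)*(1205 - 19379) = -1130572/376857 - (-28052)*(-18174) = -1130572/376857 - 1*509817048 = -1130572/376857 - 509817048 = -192128124388708/376857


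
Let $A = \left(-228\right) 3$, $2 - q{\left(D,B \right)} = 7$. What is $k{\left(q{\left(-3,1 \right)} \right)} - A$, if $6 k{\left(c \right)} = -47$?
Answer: $\frac{4057}{6} \approx 676.17$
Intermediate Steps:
$q{\left(D,B \right)} = -5$ ($q{\left(D,B \right)} = 2 - 7 = -5$)
$A = -684$
$k{\left(c \right)} = - \frac{47}{6}$ ($k{\left(c \right)} = \frac{1}{6} \left(-47\right) = - \frac{47}{6}$)
$k{\left(q{\left(-3,1 \right)} \right)} - A = - \frac{47}{6} - -684 = - \frac{47}{6} + 684 = \frac{4057}{6}$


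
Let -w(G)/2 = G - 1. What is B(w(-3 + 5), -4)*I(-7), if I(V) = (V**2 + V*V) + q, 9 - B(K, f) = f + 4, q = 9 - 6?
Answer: 909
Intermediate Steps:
w(G) = 2 - 2*G (w(G) = -2*(G - 1) = -2*(-1 + G) = 2 - 2*G)
q = 3
B(K, f) = 5 - f (B(K, f) = 9 - (f + 4) = 9 - (4 + f) = 9 + (-4 - f) = 5 - f)
I(V) = 3 + 2*V**2 (I(V) = (V**2 + V*V) + 3 = (V**2 + V**2) + 3 = 2*V**2 + 3 = 3 + 2*V**2)
B(w(-3 + 5), -4)*I(-7) = (5 - 1*(-4))*(3 + 2*(-7)**2) = (5 + 4)*(3 + 2*49) = 9*(3 + 98) = 9*101 = 909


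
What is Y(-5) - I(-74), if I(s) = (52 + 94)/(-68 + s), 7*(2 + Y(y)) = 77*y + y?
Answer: -28173/497 ≈ -56.686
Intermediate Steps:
Y(y) = -2 + 78*y/7 (Y(y) = -2 + (77*y + y)/7 = -2 + (78*y)/7 = -2 + 78*y/7)
I(s) = 146/(-68 + s)
Y(-5) - I(-74) = (-2 + (78/7)*(-5)) - 146/(-68 - 74) = (-2 - 390/7) - 146/(-142) = -404/7 - 146*(-1)/142 = -404/7 - 1*(-73/71) = -404/7 + 73/71 = -28173/497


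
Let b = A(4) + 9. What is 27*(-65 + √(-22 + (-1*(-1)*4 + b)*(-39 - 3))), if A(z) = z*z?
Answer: -1755 + 54*I*√310 ≈ -1755.0 + 950.77*I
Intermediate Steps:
A(z) = z²
b = 25 (b = 4² + 9 = 16 + 9 = 25)
27*(-65 + √(-22 + (-1*(-1)*4 + b)*(-39 - 3))) = 27*(-65 + √(-22 + (-1*(-1)*4 + 25)*(-39 - 3))) = 27*(-65 + √(-22 + (1*4 + 25)*(-42))) = 27*(-65 + √(-22 + (4 + 25)*(-42))) = 27*(-65 + √(-22 + 29*(-42))) = 27*(-65 + √(-22 - 1218)) = 27*(-65 + √(-1240)) = 27*(-65 + 2*I*√310) = -1755 + 54*I*√310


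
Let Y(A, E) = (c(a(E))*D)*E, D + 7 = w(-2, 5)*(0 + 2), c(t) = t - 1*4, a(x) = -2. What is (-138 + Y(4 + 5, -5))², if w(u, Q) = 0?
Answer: 121104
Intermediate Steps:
c(t) = -4 + t (c(t) = t - 4 = -4 + t)
D = -7 (D = -7 + 0*(0 + 2) = -7 + 0*2 = -7 + 0 = -7)
Y(A, E) = 42*E (Y(A, E) = ((-4 - 2)*(-7))*E = (-6*(-7))*E = 42*E)
(-138 + Y(4 + 5, -5))² = (-138 + 42*(-5))² = (-138 - 210)² = (-348)² = 121104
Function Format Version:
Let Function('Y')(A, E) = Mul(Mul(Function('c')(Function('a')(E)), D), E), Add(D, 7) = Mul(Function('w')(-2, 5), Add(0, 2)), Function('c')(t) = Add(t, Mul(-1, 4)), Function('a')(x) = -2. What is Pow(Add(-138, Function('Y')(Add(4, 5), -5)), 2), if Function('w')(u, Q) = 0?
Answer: 121104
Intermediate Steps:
Function('c')(t) = Add(-4, t) (Function('c')(t) = Add(t, -4) = Add(-4, t))
D = -7 (D = Add(-7, Mul(0, Add(0, 2))) = Add(-7, Mul(0, 2)) = Add(-7, 0) = -7)
Function('Y')(A, E) = Mul(42, E) (Function('Y')(A, E) = Mul(Mul(Add(-4, -2), -7), E) = Mul(Mul(-6, -7), E) = Mul(42, E))
Pow(Add(-138, Function('Y')(Add(4, 5), -5)), 2) = Pow(Add(-138, Mul(42, -5)), 2) = Pow(Add(-138, -210), 2) = Pow(-348, 2) = 121104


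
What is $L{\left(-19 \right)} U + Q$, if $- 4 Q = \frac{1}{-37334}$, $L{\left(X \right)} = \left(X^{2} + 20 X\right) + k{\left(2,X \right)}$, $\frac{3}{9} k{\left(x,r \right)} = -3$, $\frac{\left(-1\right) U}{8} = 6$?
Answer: $\frac{200707585}{149336} \approx 1344.0$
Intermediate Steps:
$U = -48$ ($U = \left(-8\right) 6 = -48$)
$k{\left(x,r \right)} = -9$ ($k{\left(x,r \right)} = 3 \left(-3\right) = -9$)
$L{\left(X \right)} = -9 + X^{2} + 20 X$ ($L{\left(X \right)} = \left(X^{2} + 20 X\right) - 9 = -9 + X^{2} + 20 X$)
$Q = \frac{1}{149336}$ ($Q = - \frac{1}{4 \left(-37334\right)} = \left(- \frac{1}{4}\right) \left(- \frac{1}{37334}\right) = \frac{1}{149336} \approx 6.6963 \cdot 10^{-6}$)
$L{\left(-19 \right)} U + Q = \left(-9 + \left(-19\right)^{2} + 20 \left(-19\right)\right) \left(-48\right) + \frac{1}{149336} = \left(-9 + 361 - 380\right) \left(-48\right) + \frac{1}{149336} = \left(-28\right) \left(-48\right) + \frac{1}{149336} = 1344 + \frac{1}{149336} = \frac{200707585}{149336}$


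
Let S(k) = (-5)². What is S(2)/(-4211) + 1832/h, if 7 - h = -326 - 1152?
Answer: 7677427/6253335 ≈ 1.2277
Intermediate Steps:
h = 1485 (h = 7 - (-326 - 1152) = 7 - 1*(-1478) = 7 + 1478 = 1485)
S(k) = 25
S(2)/(-4211) + 1832/h = 25/(-4211) + 1832/1485 = 25*(-1/4211) + 1832*(1/1485) = -25/4211 + 1832/1485 = 7677427/6253335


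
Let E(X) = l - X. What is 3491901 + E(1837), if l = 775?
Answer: 3490839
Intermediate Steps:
E(X) = 775 - X
3491901 + E(1837) = 3491901 + (775 - 1*1837) = 3491901 + (775 - 1837) = 3491901 - 1062 = 3490839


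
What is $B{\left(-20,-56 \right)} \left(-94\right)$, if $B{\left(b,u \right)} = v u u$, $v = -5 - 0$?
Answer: $1473920$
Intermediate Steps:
$v = -5$ ($v = -5 + 0 = -5$)
$B{\left(b,u \right)} = - 5 u^{2}$ ($B{\left(b,u \right)} = - 5 u u = - 5 u^{2}$)
$B{\left(-20,-56 \right)} \left(-94\right) = - 5 \left(-56\right)^{2} \left(-94\right) = \left(-5\right) 3136 \left(-94\right) = \left(-15680\right) \left(-94\right) = 1473920$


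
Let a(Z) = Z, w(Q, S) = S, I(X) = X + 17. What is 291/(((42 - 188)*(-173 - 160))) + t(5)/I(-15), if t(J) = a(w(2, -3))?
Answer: -12106/8103 ≈ -1.4940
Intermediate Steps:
I(X) = 17 + X
t(J) = -3
291/(((42 - 188)*(-173 - 160))) + t(5)/I(-15) = 291/(((42 - 188)*(-173 - 160))) - 3/(17 - 15) = 291/((-146*(-333))) - 3/2 = 291/48618 - 3*½ = 291*(1/48618) - 3/2 = 97/16206 - 3/2 = -12106/8103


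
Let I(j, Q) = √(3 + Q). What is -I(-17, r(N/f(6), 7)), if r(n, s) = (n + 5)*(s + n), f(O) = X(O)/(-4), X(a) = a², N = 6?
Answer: -√274/3 ≈ -5.5176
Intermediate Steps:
f(O) = -O²/4 (f(O) = O²/(-4) = O²*(-¼) = -O²/4)
r(n, s) = (5 + n)*(n + s)
-I(-17, r(N/f(6), 7)) = -√(3 + ((6/((-¼*6²)))² + 5*(6/((-¼*6²))) + 5*7 + (6/((-¼*6²)))*7)) = -√(3 + ((6/((-¼*36)))² + 5*(6/((-¼*36))) + 35 + (6/((-¼*36)))*7)) = -√(3 + ((6/(-9))² + 5*(6/(-9)) + 35 + (6/(-9))*7)) = -√(3 + ((6*(-⅑))² + 5*(6*(-⅑)) + 35 + (6*(-⅑))*7)) = -√(3 + ((-⅔)² + 5*(-⅔) + 35 - ⅔*7)) = -√(3 + (4/9 - 10/3 + 35 - 14/3)) = -√(3 + 247/9) = -√(274/9) = -√274/3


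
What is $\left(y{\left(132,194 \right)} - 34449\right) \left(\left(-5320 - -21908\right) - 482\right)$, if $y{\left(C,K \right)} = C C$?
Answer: $-274204650$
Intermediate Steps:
$y{\left(C,K \right)} = C^{2}$
$\left(y{\left(132,194 \right)} - 34449\right) \left(\left(-5320 - -21908\right) - 482\right) = \left(132^{2} - 34449\right) \left(\left(-5320 - -21908\right) - 482\right) = \left(17424 - 34449\right) \left(\left(-5320 + 21908\right) - 482\right) = - 17025 \left(16588 - 482\right) = \left(-17025\right) 16106 = -274204650$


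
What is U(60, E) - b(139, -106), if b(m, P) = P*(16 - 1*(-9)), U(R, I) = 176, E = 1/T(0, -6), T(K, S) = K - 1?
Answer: 2826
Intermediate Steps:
T(K, S) = -1 + K
E = -1 (E = 1/(-1 + 0) = 1/(-1) = -1)
b(m, P) = 25*P (b(m, P) = P*(16 + 9) = P*25 = 25*P)
U(60, E) - b(139, -106) = 176 - 25*(-106) = 176 - 1*(-2650) = 176 + 2650 = 2826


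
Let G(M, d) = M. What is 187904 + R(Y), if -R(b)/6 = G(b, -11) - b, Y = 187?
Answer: 187904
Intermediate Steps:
R(b) = 0 (R(b) = -6*(b - b) = -6*0 = 0)
187904 + R(Y) = 187904 + 0 = 187904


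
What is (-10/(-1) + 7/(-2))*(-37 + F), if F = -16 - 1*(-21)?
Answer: -208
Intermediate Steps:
F = 5 (F = -16 + 21 = 5)
(-10/(-1) + 7/(-2))*(-37 + F) = (-10/(-1) + 7/(-2))*(-37 + 5) = (-10*(-1) + 7*(-½))*(-32) = (10 - 7/2)*(-32) = (13/2)*(-32) = -208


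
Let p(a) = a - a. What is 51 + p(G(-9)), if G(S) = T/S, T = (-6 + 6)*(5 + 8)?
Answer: 51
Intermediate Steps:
T = 0 (T = 0*13 = 0)
G(S) = 0 (G(S) = 0/S = 0)
p(a) = 0
51 + p(G(-9)) = 51 + 0 = 51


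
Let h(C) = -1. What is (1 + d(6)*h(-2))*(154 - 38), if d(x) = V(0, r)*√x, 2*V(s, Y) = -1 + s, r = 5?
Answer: 116 + 58*√6 ≈ 258.07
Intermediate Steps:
V(s, Y) = -½ + s/2 (V(s, Y) = (-1 + s)/2 = -½ + s/2)
d(x) = -√x/2 (d(x) = (-½ + (½)*0)*√x = (-½ + 0)*√x = -√x/2)
(1 + d(6)*h(-2))*(154 - 38) = (1 - √6/2*(-1))*(154 - 38) = (1 + √6/2)*116 = 116 + 58*√6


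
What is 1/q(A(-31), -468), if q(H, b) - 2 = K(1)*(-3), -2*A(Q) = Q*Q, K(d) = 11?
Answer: -1/31 ≈ -0.032258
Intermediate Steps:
A(Q) = -Q²/2 (A(Q) = -Q*Q/2 = -Q²/2)
q(H, b) = -31 (q(H, b) = 2 + 11*(-3) = 2 - 33 = -31)
1/q(A(-31), -468) = 1/(-31) = -1/31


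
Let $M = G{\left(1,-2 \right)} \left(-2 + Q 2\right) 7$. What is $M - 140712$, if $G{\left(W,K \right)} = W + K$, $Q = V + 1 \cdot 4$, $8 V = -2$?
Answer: $- \frac{281501}{2} \approx -1.4075 \cdot 10^{5}$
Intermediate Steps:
$V = - \frac{1}{4}$ ($V = \frac{1}{8} \left(-2\right) = - \frac{1}{4} \approx -0.25$)
$Q = \frac{15}{4}$ ($Q = - \frac{1}{4} + 1 \cdot 4 = - \frac{1}{4} + 4 = \frac{15}{4} \approx 3.75$)
$G{\left(W,K \right)} = K + W$
$M = - \frac{77}{2}$ ($M = \left(-2 + 1\right) \left(-2 + \frac{15}{4} \cdot 2\right) 7 = - (-2 + \frac{15}{2}) 7 = \left(-1\right) \frac{11}{2} \cdot 7 = \left(- \frac{11}{2}\right) 7 = - \frac{77}{2} \approx -38.5$)
$M - 140712 = - \frac{77}{2} - 140712 = - \frac{281501}{2}$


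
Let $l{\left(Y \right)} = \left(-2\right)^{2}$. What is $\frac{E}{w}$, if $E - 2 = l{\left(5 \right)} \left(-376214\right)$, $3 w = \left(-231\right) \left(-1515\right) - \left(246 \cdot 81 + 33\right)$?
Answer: $- \frac{752427}{55001} \approx -13.68$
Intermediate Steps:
$l{\left(Y \right)} = 4$
$w = 110002$ ($w = \frac{\left(-231\right) \left(-1515\right) - \left(246 \cdot 81 + 33\right)}{3} = \frac{349965 - \left(19926 + 33\right)}{3} = \frac{349965 - 19959}{3} = \frac{1}{3} \cdot 330006 = 110002$)
$E = -1504854$ ($E = 2 + 4 \left(-376214\right) = 2 - 1504856 = -1504854$)
$\frac{E}{w} = - \frac{1504854}{110002} = \left(-1504854\right) \frac{1}{110002} = - \frac{752427}{55001}$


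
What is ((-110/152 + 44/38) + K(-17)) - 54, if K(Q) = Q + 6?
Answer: -4907/76 ≈ -64.566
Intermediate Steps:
K(Q) = 6 + Q
((-110/152 + 44/38) + K(-17)) - 54 = ((-110/152 + 44/38) + (6 - 17)) - 54 = ((-110*1/152 + 44*(1/38)) - 11) - 54 = ((-55/76 + 22/19) - 11) - 54 = (33/76 - 11) - 54 = -803/76 - 54 = -4907/76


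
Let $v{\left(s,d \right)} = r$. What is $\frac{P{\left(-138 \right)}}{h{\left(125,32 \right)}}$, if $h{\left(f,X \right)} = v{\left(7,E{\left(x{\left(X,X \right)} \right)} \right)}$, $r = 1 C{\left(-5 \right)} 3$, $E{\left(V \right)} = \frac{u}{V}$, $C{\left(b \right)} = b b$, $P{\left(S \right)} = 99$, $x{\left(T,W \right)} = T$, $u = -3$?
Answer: $\frac{33}{25} \approx 1.32$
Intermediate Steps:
$C{\left(b \right)} = b^{2}$
$E{\left(V \right)} = - \frac{3}{V}$
$r = 75$ ($r = 1 \left(-5\right)^{2} \cdot 3 = 1 \cdot 25 \cdot 3 = 25 \cdot 3 = 75$)
$v{\left(s,d \right)} = 75$
$h{\left(f,X \right)} = 75$
$\frac{P{\left(-138 \right)}}{h{\left(125,32 \right)}} = \frac{99}{75} = 99 \cdot \frac{1}{75} = \frac{33}{25}$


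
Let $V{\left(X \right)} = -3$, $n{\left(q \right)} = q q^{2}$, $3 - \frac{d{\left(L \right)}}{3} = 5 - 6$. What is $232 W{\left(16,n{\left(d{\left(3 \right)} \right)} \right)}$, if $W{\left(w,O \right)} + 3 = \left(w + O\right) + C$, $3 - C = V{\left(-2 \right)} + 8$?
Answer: $403448$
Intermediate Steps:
$d{\left(L \right)} = 12$ ($d{\left(L \right)} = 9 - 3 \left(5 - 6\right) = 9 - -3 = 9 + 3 = 12$)
$n{\left(q \right)} = q^{3}$
$C = -2$ ($C = 3 - \left(-3 + 8\right) = 3 - 5 = -2$)
$W{\left(w,O \right)} = -5 + O + w$ ($W{\left(w,O \right)} = -3 - \left(2 - O - w\right) = -3 + \left(-2 + O + w\right) = -5 + O + w$)
$232 W{\left(16,n{\left(d{\left(3 \right)} \right)} \right)} = 232 \left(-5 + 12^{3} + 16\right) = 232 \left(-5 + 1728 + 16\right) = 232 \cdot 1739 = 403448$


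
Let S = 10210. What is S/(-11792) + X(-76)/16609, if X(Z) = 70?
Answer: -84376225/97926664 ≈ -0.86163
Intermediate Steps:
S/(-11792) + X(-76)/16609 = 10210/(-11792) + 70/16609 = 10210*(-1/11792) + 70*(1/16609) = -5105/5896 + 70/16609 = -84376225/97926664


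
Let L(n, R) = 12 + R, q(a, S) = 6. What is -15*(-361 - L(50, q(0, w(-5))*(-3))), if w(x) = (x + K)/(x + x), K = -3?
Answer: 5325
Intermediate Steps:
w(x) = (-3 + x)/(2*x) (w(x) = (x - 3)/(x + x) = (-3 + x)/((2*x)) = (-3 + x)*(1/(2*x)) = (-3 + x)/(2*x))
-15*(-361 - L(50, q(0, w(-5))*(-3))) = -15*(-361 - (12 + 6*(-3))) = -15*(-361 - (12 - 18)) = -15*(-361 - 1*(-6)) = -15*(-361 + 6) = -15*(-355) = 5325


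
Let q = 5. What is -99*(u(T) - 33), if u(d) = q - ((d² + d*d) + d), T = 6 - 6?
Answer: 2772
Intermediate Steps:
T = 0
u(d) = 5 - d - 2*d² (u(d) = 5 - ((d² + d*d) + d) = 5 - ((d² + d²) + d) = 5 - (2*d² + d) = 5 - (d + 2*d²) = 5 + (-d - 2*d²) = 5 - d - 2*d²)
-99*(u(T) - 33) = -99*((5 - 1*0 - 2*0²) - 33) = -99*((5 + 0 - 2*0) - 33) = -99*((5 + 0 + 0) - 33) = -99*(5 - 33) = -99*(-28) = 2772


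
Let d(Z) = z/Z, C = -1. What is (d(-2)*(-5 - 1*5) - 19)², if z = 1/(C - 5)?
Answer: 14161/36 ≈ 393.36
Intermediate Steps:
z = -⅙ (z = 1/(-1 - 5) = 1/(-6) = -⅙ ≈ -0.16667)
d(Z) = -1/(6*Z)
(d(-2)*(-5 - 1*5) - 19)² = ((-⅙/(-2))*(-5 - 1*5) - 19)² = ((-⅙*(-½))*(-5 - 5) - 19)² = ((1/12)*(-10) - 19)² = (-⅚ - 19)² = (-119/6)² = 14161/36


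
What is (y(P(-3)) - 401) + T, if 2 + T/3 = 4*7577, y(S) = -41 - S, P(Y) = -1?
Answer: 90477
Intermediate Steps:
T = 90918 (T = -6 + 3*(4*7577) = -6 + 3*30308 = -6 + 90924 = 90918)
(y(P(-3)) - 401) + T = ((-41 - 1*(-1)) - 401) + 90918 = ((-41 + 1) - 401) + 90918 = (-40 - 401) + 90918 = -441 + 90918 = 90477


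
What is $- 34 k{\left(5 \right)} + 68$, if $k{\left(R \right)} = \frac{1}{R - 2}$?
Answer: $\frac{170}{3} \approx 56.667$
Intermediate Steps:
$k{\left(R \right)} = \frac{1}{-2 + R}$
$- 34 k{\left(5 \right)} + 68 = - \frac{34}{-2 + 5} + 68 = - \frac{34}{3} + 68 = \frac{170}{3}$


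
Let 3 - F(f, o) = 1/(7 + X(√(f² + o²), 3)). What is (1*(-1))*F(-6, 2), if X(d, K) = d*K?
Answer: -940/311 + 6*√10/311 ≈ -2.9615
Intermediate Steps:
X(d, K) = K*d
F(f, o) = 3 - 1/(7 + 3*√(f² + o²))
(1*(-1))*F(-6, 2) = (1*(-1))*((20 + 9*√((-6)² + 2²))/(7 + 3*√((-6)² + 2²))) = -(20 + 9*√(36 + 4))/(7 + 3*√(36 + 4)) = -(20 + 9*√40)/(7 + 3*√40) = -(20 + 9*(2*√10))/(7 + 3*(2*√10)) = -(20 + 18*√10)/(7 + 6*√10)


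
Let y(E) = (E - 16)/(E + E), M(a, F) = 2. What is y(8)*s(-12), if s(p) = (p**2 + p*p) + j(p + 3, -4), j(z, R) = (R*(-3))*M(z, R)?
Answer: -156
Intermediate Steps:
j(z, R) = -6*R (j(z, R) = (R*(-3))*2 = -3*R*2 = -6*R)
y(E) = (-16 + E)/(2*E) (y(E) = (-16 + E)/((2*E)) = (-16 + E)*(1/(2*E)) = (-16 + E)/(2*E))
s(p) = 24 + 2*p**2 (s(p) = (p**2 + p*p) - 6*(-4) = (p**2 + p**2) + 24 = 2*p**2 + 24 = 24 + 2*p**2)
y(8)*s(-12) = ((1/2)*(-16 + 8)/8)*(24 + 2*(-12)**2) = ((1/2)*(1/8)*(-8))*(24 + 2*144) = -(24 + 288)/2 = -1/2*312 = -156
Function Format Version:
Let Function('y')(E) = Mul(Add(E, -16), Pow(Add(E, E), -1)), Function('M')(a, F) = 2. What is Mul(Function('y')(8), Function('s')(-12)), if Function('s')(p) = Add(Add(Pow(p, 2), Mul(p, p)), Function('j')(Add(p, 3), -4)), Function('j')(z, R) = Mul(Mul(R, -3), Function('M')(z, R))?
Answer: -156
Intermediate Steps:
Function('j')(z, R) = Mul(-6, R) (Function('j')(z, R) = Mul(Mul(R, -3), 2) = Mul(Mul(-3, R), 2) = Mul(-6, R))
Function('y')(E) = Mul(Rational(1, 2), Pow(E, -1), Add(-16, E)) (Function('y')(E) = Mul(Add(-16, E), Pow(Mul(2, E), -1)) = Mul(Add(-16, E), Mul(Rational(1, 2), Pow(E, -1))) = Mul(Rational(1, 2), Pow(E, -1), Add(-16, E)))
Function('s')(p) = Add(24, Mul(2, Pow(p, 2))) (Function('s')(p) = Add(Add(Pow(p, 2), Mul(p, p)), Mul(-6, -4)) = Add(Add(Pow(p, 2), Pow(p, 2)), 24) = Add(Mul(2, Pow(p, 2)), 24) = Add(24, Mul(2, Pow(p, 2))))
Mul(Function('y')(8), Function('s')(-12)) = Mul(Mul(Rational(1, 2), Pow(8, -1), Add(-16, 8)), Add(24, Mul(2, Pow(-12, 2)))) = Mul(Mul(Rational(1, 2), Rational(1, 8), -8), Add(24, Mul(2, 144))) = Mul(Rational(-1, 2), Add(24, 288)) = Mul(Rational(-1, 2), 312) = -156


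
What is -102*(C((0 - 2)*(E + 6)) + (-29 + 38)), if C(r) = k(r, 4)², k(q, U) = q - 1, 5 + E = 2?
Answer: -5916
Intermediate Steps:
E = -3 (E = -5 + 2 = -3)
k(q, U) = -1 + q
C(r) = (-1 + r)²
-102*(C((0 - 2)*(E + 6)) + (-29 + 38)) = -102*((-1 + (0 - 2)*(-3 + 6))² + (-29 + 38)) = -102*((-1 - 2*3)² + 9) = -102*((-1 - 6)² + 9) = -102*((-7)² + 9) = -102*(49 + 9) = -102*58 = -5916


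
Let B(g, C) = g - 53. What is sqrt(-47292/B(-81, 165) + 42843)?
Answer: sqrt(193906509)/67 ≈ 207.84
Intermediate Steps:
B(g, C) = -53 + g
sqrt(-47292/B(-81, 165) + 42843) = sqrt(-47292/(-53 - 81) + 42843) = sqrt(-47292/(-134) + 42843) = sqrt(-47292*(-1/134) + 42843) = sqrt(23646/67 + 42843) = sqrt(2894127/67) = sqrt(193906509)/67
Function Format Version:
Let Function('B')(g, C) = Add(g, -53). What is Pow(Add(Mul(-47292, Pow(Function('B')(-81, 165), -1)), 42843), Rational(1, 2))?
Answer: Mul(Rational(1, 67), Pow(193906509, Rational(1, 2))) ≈ 207.84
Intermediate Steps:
Function('B')(g, C) = Add(-53, g)
Pow(Add(Mul(-47292, Pow(Function('B')(-81, 165), -1)), 42843), Rational(1, 2)) = Pow(Add(Mul(-47292, Pow(Add(-53, -81), -1)), 42843), Rational(1, 2)) = Pow(Add(Mul(-47292, Pow(-134, -1)), 42843), Rational(1, 2)) = Pow(Add(Mul(-47292, Rational(-1, 134)), 42843), Rational(1, 2)) = Pow(Add(Rational(23646, 67), 42843), Rational(1, 2)) = Pow(Rational(2894127, 67), Rational(1, 2)) = Mul(Rational(1, 67), Pow(193906509, Rational(1, 2)))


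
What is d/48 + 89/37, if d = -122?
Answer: -121/888 ≈ -0.13626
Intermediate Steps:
d/48 + 89/37 = -122/48 + 89/37 = -122*1/48 + 89*(1/37) = -61/24 + 89/37 = -121/888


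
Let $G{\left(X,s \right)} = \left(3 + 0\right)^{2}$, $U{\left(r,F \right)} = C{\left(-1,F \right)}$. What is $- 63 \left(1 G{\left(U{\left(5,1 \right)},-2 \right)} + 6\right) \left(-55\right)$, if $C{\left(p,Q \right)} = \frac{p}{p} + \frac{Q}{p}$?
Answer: $51975$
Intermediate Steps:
$C{\left(p,Q \right)} = 1 + \frac{Q}{p}$
$U{\left(r,F \right)} = 1 - F$ ($U{\left(r,F \right)} = \frac{F - 1}{-1} = - (-1 + F) = 1 - F$)
$G{\left(X,s \right)} = 9$ ($G{\left(X,s \right)} = 3^{2} = 9$)
$- 63 \left(1 G{\left(U{\left(5,1 \right)},-2 \right)} + 6\right) \left(-55\right) = - 63 \left(1 \cdot 9 + 6\right) \left(-55\right) = - 63 \left(9 + 6\right) \left(-55\right) = \left(-63\right) 15 \left(-55\right) = \left(-945\right) \left(-55\right) = 51975$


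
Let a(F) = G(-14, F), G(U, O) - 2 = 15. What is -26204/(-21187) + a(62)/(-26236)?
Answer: 687127965/555862132 ≈ 1.2361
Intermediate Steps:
G(U, O) = 17 (G(U, O) = 2 + 15 = 17)
a(F) = 17
-26204/(-21187) + a(62)/(-26236) = -26204/(-21187) + 17/(-26236) = -26204*(-1/21187) + 17*(-1/26236) = 26204/21187 - 17/26236 = 687127965/555862132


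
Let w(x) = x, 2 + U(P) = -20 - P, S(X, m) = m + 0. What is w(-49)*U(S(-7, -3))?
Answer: 931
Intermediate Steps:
S(X, m) = m
U(P) = -22 - P (U(P) = -2 + (-20 - P) = -22 - P)
w(-49)*U(S(-7, -3)) = -49*(-22 - 1*(-3)) = -49*(-22 + 3) = -49*(-19) = 931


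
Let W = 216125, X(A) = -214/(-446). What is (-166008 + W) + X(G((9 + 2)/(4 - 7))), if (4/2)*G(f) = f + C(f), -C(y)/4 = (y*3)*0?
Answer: 11176198/223 ≈ 50118.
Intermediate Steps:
C(y) = 0 (C(y) = -4*y*3*0 = -4*3*y*0 = -4*0 = 0)
G(f) = f/2 (G(f) = (f + 0)/2 = f/2)
X(A) = 107/223 (X(A) = -214*(-1/446) = 107/223)
(-166008 + W) + X(G((9 + 2)/(4 - 7))) = (-166008 + 216125) + 107/223 = 50117 + 107/223 = 11176198/223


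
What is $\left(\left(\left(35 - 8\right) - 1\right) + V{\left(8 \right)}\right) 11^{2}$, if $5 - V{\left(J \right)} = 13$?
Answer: $2178$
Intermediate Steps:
$V{\left(J \right)} = -8$ ($V{\left(J \right)} = 5 - 13 = -8$)
$\left(\left(\left(35 - 8\right) - 1\right) + V{\left(8 \right)}\right) 11^{2} = \left(\left(\left(35 - 8\right) - 1\right) - 8\right) 11^{2} = \left(\left(27 - 1\right) - 8\right) 121 = \left(26 - 8\right) 121 = 18 \cdot 121 = 2178$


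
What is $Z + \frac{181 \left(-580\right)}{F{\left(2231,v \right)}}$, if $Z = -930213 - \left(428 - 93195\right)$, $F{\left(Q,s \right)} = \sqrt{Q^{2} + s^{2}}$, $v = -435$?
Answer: $-837446 - \frac{52490 \sqrt{5166586}}{2583293} \approx -8.3749 \cdot 10^{5}$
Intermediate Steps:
$Z = -837446$ ($Z = -930213 - \left(428 - 93195\right) = -930213 - -92767 = -930213 + 92767 = -837446$)
$Z + \frac{181 \left(-580\right)}{F{\left(2231,v \right)}} = -837446 + \frac{181 \left(-580\right)}{\sqrt{2231^{2} + \left(-435\right)^{2}}} = -837446 - \frac{104980}{\sqrt{4977361 + 189225}} = -837446 - \frac{104980}{\sqrt{5166586}} = -837446 - 104980 \frac{\sqrt{5166586}}{5166586} = -837446 - \frac{52490 \sqrt{5166586}}{2583293}$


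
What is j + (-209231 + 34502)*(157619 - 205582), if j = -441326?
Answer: 8380085701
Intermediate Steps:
j + (-209231 + 34502)*(157619 - 205582) = -441326 + (-209231 + 34502)*(157619 - 205582) = -441326 - 174729*(-47963) = -441326 + 8380527027 = 8380085701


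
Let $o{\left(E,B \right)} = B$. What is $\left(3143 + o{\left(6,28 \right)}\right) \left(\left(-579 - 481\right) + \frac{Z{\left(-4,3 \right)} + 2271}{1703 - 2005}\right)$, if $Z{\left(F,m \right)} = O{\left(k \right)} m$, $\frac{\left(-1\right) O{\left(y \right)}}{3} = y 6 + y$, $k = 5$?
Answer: $-3381798$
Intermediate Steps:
$O{\left(y \right)} = - 21 y$ ($O{\left(y \right)} = - 3 \left(y 6 + y\right) = - 3 \left(6 y + y\right) = - 3 \cdot 7 y = - 21 y$)
$Z{\left(F,m \right)} = - 105 m$ ($Z{\left(F,m \right)} = \left(-21\right) 5 m = - 105 m$)
$\left(3143 + o{\left(6,28 \right)}\right) \left(\left(-579 - 481\right) + \frac{Z{\left(-4,3 \right)} + 2271}{1703 - 2005}\right) = \left(3143 + 28\right) \left(\left(-579 - 481\right) + \frac{\left(-105\right) 3 + 2271}{1703 - 2005}\right) = 3171 \left(-1060 + \frac{-315 + 2271}{-302}\right) = 3171 \left(-1060 + 1956 \left(- \frac{1}{302}\right)\right) = 3171 \left(-1060 - \frac{978}{151}\right) = 3171 \left(- \frac{161038}{151}\right) = -3381798$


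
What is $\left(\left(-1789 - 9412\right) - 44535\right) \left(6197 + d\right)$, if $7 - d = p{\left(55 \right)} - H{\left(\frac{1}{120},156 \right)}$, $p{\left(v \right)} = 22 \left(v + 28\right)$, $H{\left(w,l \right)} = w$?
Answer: $- \frac{3660190087}{15} \approx -2.4401 \cdot 10^{8}$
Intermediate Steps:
$p{\left(v \right)} = 616 + 22 v$ ($p{\left(v \right)} = 22 \left(28 + v\right) = 616 + 22 v$)
$d = - \frac{218279}{120}$ ($d = 7 - \left(\left(616 + 22 \cdot 55\right) - \frac{1}{120}\right) = 7 - \left(\left(616 + 1210\right) - \frac{1}{120}\right) = 7 - \left(1826 - \frac{1}{120}\right) = 7 - \frac{219119}{120} = - \frac{218279}{120} \approx -1819.0$)
$\left(\left(-1789 - 9412\right) - 44535\right) \left(6197 + d\right) = \left(\left(-1789 - 9412\right) - 44535\right) \left(6197 - \frac{218279}{120}\right) = \left(\left(-1789 - 9412\right) - 44535\right) \frac{525361}{120} = \left(-11201 - 44535\right) \frac{525361}{120} = \left(-55736\right) \frac{525361}{120} = - \frac{3660190087}{15}$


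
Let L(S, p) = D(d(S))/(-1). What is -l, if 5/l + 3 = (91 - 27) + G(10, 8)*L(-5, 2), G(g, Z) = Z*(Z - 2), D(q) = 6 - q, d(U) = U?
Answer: 5/467 ≈ 0.010707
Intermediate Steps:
G(g, Z) = Z*(-2 + Z)
L(S, p) = -6 + S (L(S, p) = (6 - S)/(-1) = (6 - S)*(-1) = -6 + S)
l = -5/467 (l = 5/(-3 + ((91 - 27) + (8*(-2 + 8))*(-6 - 5))) = 5/(-3 + (64 + (8*6)*(-11))) = 5/(-3 + (64 + 48*(-11))) = 5/(-3 + (64 - 528)) = 5/(-3 - 464) = 5/(-467) = 5*(-1/467) = -5/467 ≈ -0.010707)
-l = -1*(-5/467) = 5/467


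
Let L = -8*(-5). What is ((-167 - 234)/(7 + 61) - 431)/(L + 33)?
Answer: -29709/4964 ≈ -5.9849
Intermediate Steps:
L = 40
((-167 - 234)/(7 + 61) - 431)/(L + 33) = ((-167 - 234)/(7 + 61) - 431)/(40 + 33) = (-401/68 - 431)/73 = (-401*1/68 - 431)*(1/73) = (-401/68 - 431)*(1/73) = -29709/68*1/73 = -29709/4964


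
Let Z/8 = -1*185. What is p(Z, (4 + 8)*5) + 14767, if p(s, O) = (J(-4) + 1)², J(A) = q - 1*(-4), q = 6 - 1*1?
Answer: 14867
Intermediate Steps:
q = 5 (q = 6 - 1 = 5)
Z = -1480 (Z = 8*(-1*185) = 8*(-185) = -1480)
J(A) = 9 (J(A) = 5 - 1*(-4) = 5 + 4 = 9)
p(s, O) = 100 (p(s, O) = (9 + 1)² = 10² = 100)
p(Z, (4 + 8)*5) + 14767 = 100 + 14767 = 14867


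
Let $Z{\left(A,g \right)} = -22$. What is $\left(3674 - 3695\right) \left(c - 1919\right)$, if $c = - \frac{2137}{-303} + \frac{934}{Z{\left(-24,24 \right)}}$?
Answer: $\frac{45598147}{1111} \approx 41042.0$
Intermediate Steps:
$c = - \frac{117994}{3333}$ ($c = - \frac{2137}{-303} + \frac{934}{-22} = \left(-2137\right) \left(- \frac{1}{303}\right) + 934 \left(- \frac{1}{22}\right) = \frac{2137}{303} - \frac{467}{11} = - \frac{117994}{3333} \approx -35.402$)
$\left(3674 - 3695\right) \left(c - 1919\right) = \left(3674 - 3695\right) \left(- \frac{117994}{3333} - 1919\right) = \left(-21\right) \left(- \frac{6514021}{3333}\right) = \frac{45598147}{1111}$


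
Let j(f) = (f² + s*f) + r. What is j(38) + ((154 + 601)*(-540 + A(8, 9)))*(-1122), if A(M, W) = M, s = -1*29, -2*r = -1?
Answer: 901325725/2 ≈ 4.5066e+8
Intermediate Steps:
r = ½ (r = -½*(-1) = ½ ≈ 0.50000)
s = -29
j(f) = ½ + f² - 29*f (j(f) = (f² - 29*f) + ½ = ½ + f² - 29*f)
j(38) + ((154 + 601)*(-540 + A(8, 9)))*(-1122) = (½ + 38² - 29*38) + ((154 + 601)*(-540 + 8))*(-1122) = (½ + 1444 - 1102) + (755*(-532))*(-1122) = 685/2 - 401660*(-1122) = 685/2 + 450662520 = 901325725/2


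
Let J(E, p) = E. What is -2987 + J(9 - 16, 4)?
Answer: -2994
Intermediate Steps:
-2987 + J(9 - 16, 4) = -2987 + (9 - 16) = -2987 - 7 = -2994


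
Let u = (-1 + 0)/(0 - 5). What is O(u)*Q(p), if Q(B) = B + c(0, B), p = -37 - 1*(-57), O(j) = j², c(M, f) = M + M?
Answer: ⅘ ≈ 0.80000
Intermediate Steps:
c(M, f) = 2*M
u = ⅕ (u = -1/(-5) = -1*(-⅕) = ⅕ ≈ 0.20000)
p = 20 (p = -37 + 57 = 20)
Q(B) = B (Q(B) = B + 2*0 = B + 0 = B)
O(u)*Q(p) = (⅕)²*20 = (1/25)*20 = ⅘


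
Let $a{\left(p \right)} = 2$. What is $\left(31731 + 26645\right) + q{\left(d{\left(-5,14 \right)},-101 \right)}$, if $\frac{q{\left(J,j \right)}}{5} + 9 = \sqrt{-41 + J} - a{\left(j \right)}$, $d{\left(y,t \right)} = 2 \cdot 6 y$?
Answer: $58321 + 5 i \sqrt{101} \approx 58321.0 + 50.249 i$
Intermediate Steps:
$d{\left(y,t \right)} = 12 y$
$q{\left(J,j \right)} = -55 + 5 \sqrt{-41 + J}$ ($q{\left(J,j \right)} = -45 + 5 \left(\sqrt{-41 + J} - 2\right) = -45 + 5 \left(-2 + \sqrt{-41 + J}\right) = -45 + \left(-10 + 5 \sqrt{-41 + J}\right) = -55 + 5 \sqrt{-41 + J}$)
$\left(31731 + 26645\right) + q{\left(d{\left(-5,14 \right)},-101 \right)} = \left(31731 + 26645\right) - \left(55 - 5 \sqrt{-41 + 12 \left(-5\right)}\right) = 58376 - \left(55 - 5 \sqrt{-41 - 60}\right) = 58376 - \left(55 - 5 \sqrt{-101}\right) = 58376 - \left(55 - 5 i \sqrt{101}\right) = 58321 + 5 i \sqrt{101}$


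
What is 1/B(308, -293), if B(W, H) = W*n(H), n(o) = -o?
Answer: 1/90244 ≈ 1.1081e-5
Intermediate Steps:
B(W, H) = -H*W (B(W, H) = W*(-H) = -H*W)
1/B(308, -293) = 1/(-1*(-293)*308) = 1/90244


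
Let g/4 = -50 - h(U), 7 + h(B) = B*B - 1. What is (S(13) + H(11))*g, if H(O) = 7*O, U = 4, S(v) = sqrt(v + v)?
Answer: -17864 - 232*sqrt(26) ≈ -19047.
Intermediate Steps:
S(v) = sqrt(2)*sqrt(v) (S(v) = sqrt(2*v) = sqrt(2)*sqrt(v))
h(B) = -8 + B**2 (h(B) = -7 + (B*B - 1) = -7 + (B**2 - 1) = -7 + (-1 + B**2) = -8 + B**2)
g = -232 (g = 4*(-50 - (-8 + 4**2)) = 4*(-50 - (-8 + 16)) = 4*(-50 - 1*8) = 4*(-50 - 8) = 4*(-58) = -232)
(S(13) + H(11))*g = (sqrt(2)*sqrt(13) + 7*11)*(-232) = (sqrt(26) + 77)*(-232) = (77 + sqrt(26))*(-232) = -17864 - 232*sqrt(26)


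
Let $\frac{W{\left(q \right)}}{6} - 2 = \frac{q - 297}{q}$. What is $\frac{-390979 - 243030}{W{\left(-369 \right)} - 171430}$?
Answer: $\frac{65477}{17702} \approx 3.6988$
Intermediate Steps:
$W{\left(q \right)} = 12 + \frac{6 \left(-297 + q\right)}{q}$ ($W{\left(q \right)} = 12 + 6 \frac{q - 297}{q} = 12 + 6 \frac{-297 + q}{q} = 12 + \frac{6 \left(-297 + q\right)}{q}$)
$\frac{-390979 - 243030}{W{\left(-369 \right)} - 171430} = \frac{-390979 - 243030}{\left(18 - \frac{1782}{-369}\right) - 171430} = - \frac{634009}{\left(18 - - \frac{198}{41}\right) - 171430} = - \frac{634009}{\left(18 + \frac{198}{41}\right) - 171430} = - \frac{634009}{\frac{936}{41} - 171430} = - \frac{634009}{- \frac{7027694}{41}} = \left(-634009\right) \left(- \frac{41}{7027694}\right) = \frac{65477}{17702}$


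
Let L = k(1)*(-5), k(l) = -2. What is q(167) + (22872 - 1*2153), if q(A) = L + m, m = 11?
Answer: 20740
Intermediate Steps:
L = 10 (L = -2*(-5) = 10)
q(A) = 21 (q(A) = 10 + 11 = 21)
q(167) + (22872 - 1*2153) = 21 + (22872 - 1*2153) = 21 + (22872 - 2153) = 21 + 20719 = 20740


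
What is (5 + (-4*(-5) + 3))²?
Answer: 784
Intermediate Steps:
(5 + (-4*(-5) + 3))² = (5 + (20 + 3))² = (5 + 23)² = 28² = 784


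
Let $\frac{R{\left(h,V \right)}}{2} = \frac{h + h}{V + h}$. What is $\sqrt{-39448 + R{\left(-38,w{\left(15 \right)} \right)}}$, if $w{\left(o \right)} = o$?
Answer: $\frac{4 i \sqrt{1304031}}{23} \approx 198.6 i$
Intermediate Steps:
$R{\left(h,V \right)} = \frac{4 h}{V + h}$ ($R{\left(h,V \right)} = 2 \frac{h + h}{V + h} = 2 \frac{2 h}{V + h} = \frac{4 h}{V + h}$)
$\sqrt{-39448 + R{\left(-38,w{\left(15 \right)} \right)}} = \sqrt{-39448 + 4 \left(-38\right) \frac{1}{15 - 38}} = \sqrt{-39448 + 4 \left(-38\right) \frac{1}{-23}} = \sqrt{-39448 + 4 \left(-38\right) \left(- \frac{1}{23}\right)} = \sqrt{-39448 + \frac{152}{23}} = \sqrt{- \frac{907152}{23}} = \frac{4 i \sqrt{1304031}}{23}$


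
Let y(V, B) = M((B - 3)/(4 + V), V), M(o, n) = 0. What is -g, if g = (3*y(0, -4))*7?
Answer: 0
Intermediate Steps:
y(V, B) = 0
g = 0 (g = (3*0)*7 = 0*7 = 0)
-g = -1*0 = 0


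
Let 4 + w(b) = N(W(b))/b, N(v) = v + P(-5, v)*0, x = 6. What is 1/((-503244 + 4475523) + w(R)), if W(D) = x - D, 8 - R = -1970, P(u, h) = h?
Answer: 989/3928578989 ≈ 2.5174e-7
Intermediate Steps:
R = 1978 (R = 8 - 1*(-1970) = 8 + 1970 = 1978)
W(D) = 6 - D
N(v) = v (N(v) = v + v*0 = v + 0 = v)
w(b) = -4 + (6 - b)/b
1/((-503244 + 4475523) + w(R)) = 1/((-503244 + 4475523) + (-5 + 6/1978)) = 1/(3972279 + (-5 + 6*(1/1978))) = 1/(3972279 + (-5 + 3/989)) = 1/(3972279 - 4942/989) = 1/(3928578989/989) = 989/3928578989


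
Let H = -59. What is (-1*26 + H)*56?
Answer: -4760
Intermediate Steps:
(-1*26 + H)*56 = (-1*26 - 59)*56 = (-26 - 59)*56 = -85*56 = -4760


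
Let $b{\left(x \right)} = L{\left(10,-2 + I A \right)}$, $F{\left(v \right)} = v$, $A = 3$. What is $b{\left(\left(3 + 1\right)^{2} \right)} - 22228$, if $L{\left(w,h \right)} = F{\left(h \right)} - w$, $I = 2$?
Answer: $-22234$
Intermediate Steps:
$L{\left(w,h \right)} = h - w$
$b{\left(x \right)} = -6$ ($b{\left(x \right)} = \left(-2 + 2 \cdot 3\right) - 10 = \left(-2 + 6\right) - 10 = 4 - 10 = -6$)
$b{\left(\left(3 + 1\right)^{2} \right)} - 22228 = -6 - 22228 = -22234$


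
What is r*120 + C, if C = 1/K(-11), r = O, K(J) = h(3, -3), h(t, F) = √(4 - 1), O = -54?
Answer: -6480 + √3/3 ≈ -6479.4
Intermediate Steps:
h(t, F) = √3
K(J) = √3
r = -54
C = √3/3 (C = 1/(√3) = √3/3 ≈ 0.57735)
r*120 + C = -54*120 + √3/3 = -6480 + √3/3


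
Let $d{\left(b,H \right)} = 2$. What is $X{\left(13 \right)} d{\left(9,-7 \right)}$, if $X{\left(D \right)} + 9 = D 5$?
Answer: $112$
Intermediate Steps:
$X{\left(D \right)} = -9 + 5 D$ ($X{\left(D \right)} = -9 + D 5 = -9 + 5 D$)
$X{\left(13 \right)} d{\left(9,-7 \right)} = \left(-9 + 5 \cdot 13\right) 2 = \left(-9 + 65\right) 2 = 56 \cdot 2 = 112$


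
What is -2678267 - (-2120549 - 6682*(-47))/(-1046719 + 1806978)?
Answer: -2036174784658/760259 ≈ -2.6783e+6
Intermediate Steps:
-2678267 - (-2120549 - 6682*(-47))/(-1046719 + 1806978) = -2678267 - (-2120549 + 314054)/760259 = -2678267 - (-1806495)/760259 = -2678267 - 1*(-1806495/760259) = -2678267 + 1806495/760259 = -2036174784658/760259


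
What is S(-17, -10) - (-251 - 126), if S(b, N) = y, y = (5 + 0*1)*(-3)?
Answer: 362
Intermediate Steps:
y = -15 (y = (5 + 0)*(-3) = 5*(-3) = -15)
S(b, N) = -15
S(-17, -10) - (-251 - 126) = -15 - (-251 - 126) = -15 - 1*(-377) = -15 + 377 = 362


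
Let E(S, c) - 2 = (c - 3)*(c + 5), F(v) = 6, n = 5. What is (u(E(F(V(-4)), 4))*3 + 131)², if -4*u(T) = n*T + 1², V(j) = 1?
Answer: 7921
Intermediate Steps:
E(S, c) = 2 + (-3 + c)*(5 + c) (E(S, c) = 2 + (c - 3)*(c + 5) = 2 + (-3 + c)*(5 + c))
u(T) = -¼ - 5*T/4 (u(T) = -(5*T + 1²)/4 = -(5*T + 1)/4 = -(1 + 5*T)/4 = -¼ - 5*T/4)
(u(E(F(V(-4)), 4))*3 + 131)² = ((-¼ - 5*(-13 + 4² + 2*4)/4)*3 + 131)² = ((-¼ - 5*(-13 + 16 + 8)/4)*3 + 131)² = ((-¼ - 5/4*11)*3 + 131)² = ((-¼ - 55/4)*3 + 131)² = (-14*3 + 131)² = (-42 + 131)² = 89² = 7921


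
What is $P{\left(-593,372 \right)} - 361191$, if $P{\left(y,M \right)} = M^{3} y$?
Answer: $-30527318055$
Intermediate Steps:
$P{\left(y,M \right)} = y M^{3}$
$P{\left(-593,372 \right)} - 361191 = - 593 \cdot 372^{3} - 361191 = \left(-593\right) 51478848 - 361191 = -30526956864 - 361191 = -30527318055$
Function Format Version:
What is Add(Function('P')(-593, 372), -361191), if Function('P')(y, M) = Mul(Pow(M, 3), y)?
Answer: -30527318055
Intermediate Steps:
Function('P')(y, M) = Mul(y, Pow(M, 3))
Add(Function('P')(-593, 372), -361191) = Add(Mul(-593, Pow(372, 3)), -361191) = Add(Mul(-593, 51478848), -361191) = Add(-30526956864, -361191) = -30527318055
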